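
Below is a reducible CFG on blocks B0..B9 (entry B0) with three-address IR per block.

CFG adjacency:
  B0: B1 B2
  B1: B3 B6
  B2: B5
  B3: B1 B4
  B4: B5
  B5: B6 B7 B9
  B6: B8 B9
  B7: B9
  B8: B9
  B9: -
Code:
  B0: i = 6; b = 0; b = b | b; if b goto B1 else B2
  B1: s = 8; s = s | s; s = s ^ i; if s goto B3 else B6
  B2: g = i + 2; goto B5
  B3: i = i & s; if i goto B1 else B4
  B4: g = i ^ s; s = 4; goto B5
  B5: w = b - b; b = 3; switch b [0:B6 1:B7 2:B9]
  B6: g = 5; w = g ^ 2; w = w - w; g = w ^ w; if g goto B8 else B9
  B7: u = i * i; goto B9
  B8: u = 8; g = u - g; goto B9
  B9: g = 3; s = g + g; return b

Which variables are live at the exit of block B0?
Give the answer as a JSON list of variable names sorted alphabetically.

Answer: ["b", "i"]

Derivation:
Per-block:
  B0: {b,i} / ∅
  B1: {s} / {i}
  B2: {g} / {i}
  B3: {i} / {i,s}
  B4: {g,s} / {i,s}
  B5: {b,w} / {b}
  B6: {g,w} / ∅
  B7: {u} / {i}
  B8: {g,u} / {g}
  B9: {g,s} / {b}

Backward fixpoint:
  live B0: ∅→{b,i}
  live B1: {b,i}→{b,i,s}
  live B2: {b,i}→{b,i}
  live B3: {b,i,s}→{b,i,s}
  live B4: {b,i,s}→{b,i}
  live B5: {b,i}→{b,i}
  live B6: {b}→{b,g}
  live B7: {b,i}→{b}
  live B8: {b,g}→{b}
  live B9: {b}→∅

live-out(B0) = ["b", "i"]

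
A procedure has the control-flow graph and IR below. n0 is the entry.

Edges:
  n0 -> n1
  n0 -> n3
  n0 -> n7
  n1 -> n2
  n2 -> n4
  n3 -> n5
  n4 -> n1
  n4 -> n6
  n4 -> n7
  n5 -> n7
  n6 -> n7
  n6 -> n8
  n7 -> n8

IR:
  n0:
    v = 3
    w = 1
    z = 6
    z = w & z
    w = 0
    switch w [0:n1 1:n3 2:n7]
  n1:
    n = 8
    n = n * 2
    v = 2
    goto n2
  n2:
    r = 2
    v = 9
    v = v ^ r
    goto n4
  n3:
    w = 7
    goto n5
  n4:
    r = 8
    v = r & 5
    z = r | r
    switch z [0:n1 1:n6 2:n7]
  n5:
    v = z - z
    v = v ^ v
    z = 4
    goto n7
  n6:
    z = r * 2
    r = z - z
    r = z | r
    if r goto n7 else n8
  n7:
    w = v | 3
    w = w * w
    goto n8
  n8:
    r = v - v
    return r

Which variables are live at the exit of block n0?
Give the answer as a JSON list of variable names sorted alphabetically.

Answer: ["v", "z"]

Working:
Block summaries:
  n0: def={v,w,z} ue=∅
  n1: def={n,v} ue=∅
  n2: def={r,v} ue=∅
  n3: def={w} ue=∅
  n4: def={r,v,z} ue=∅
  n5: def={v,z} ue={z}
  n6: def={r,z} ue={r}
  n7: def={w} ue={v}
  n8: def={r} ue={v}

Live sets:
  n0 li=∅ lo={v,z}
  n1 li=∅ lo=∅
  n2 li=∅ lo=∅
  n3 li={z} lo={z}
  n4 li=∅ lo={r,v}
  n5 li={z} lo={v}
  n6 li={r,v} lo={v}
  n7 li={v} lo={v}
  n8 li={v} lo=∅

live-out(n0) = ["v", "z"]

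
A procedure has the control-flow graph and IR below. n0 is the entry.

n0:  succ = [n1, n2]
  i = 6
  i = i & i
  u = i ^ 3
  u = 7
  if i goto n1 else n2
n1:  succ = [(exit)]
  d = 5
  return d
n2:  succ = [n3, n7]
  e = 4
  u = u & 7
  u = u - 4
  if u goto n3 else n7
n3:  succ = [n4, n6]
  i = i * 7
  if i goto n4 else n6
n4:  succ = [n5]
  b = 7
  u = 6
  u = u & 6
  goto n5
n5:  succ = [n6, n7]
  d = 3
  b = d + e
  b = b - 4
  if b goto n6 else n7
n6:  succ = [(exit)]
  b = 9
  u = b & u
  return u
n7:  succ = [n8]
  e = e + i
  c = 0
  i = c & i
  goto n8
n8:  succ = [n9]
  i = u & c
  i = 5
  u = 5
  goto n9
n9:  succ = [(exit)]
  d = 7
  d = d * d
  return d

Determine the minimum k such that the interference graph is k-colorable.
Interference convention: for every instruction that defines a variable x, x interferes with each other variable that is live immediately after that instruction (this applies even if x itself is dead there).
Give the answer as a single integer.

Answer: 4

Derivation:
Block summaries:
  n0: {i,u} / ∅
  n1: {d} / ∅
  n2: {e,u} / {u}
  n3: {i} / {i}
  n4: {b,u} / ∅
  n5: {b,d} / {e}
  n6: {b,u} / {u}
  n7: {c,e,i} / {e,i}
  n8: {i,u} / {c,u}
  n9: {d} / ∅

Liveness:
  live n0: ∅→{i,u}
  live n1: ∅→∅
  live n2: {i,u}→{e,i,u}
  live n3: {e,i,u}→{e,i,u}
  live n4: {e,i}→{e,i,u}
  live n5: {e,i,u}→{e,i,u}
  live n6: {u}→∅
  live n7: {e,i,u}→{c,u}
  live n8: {c,u}→∅
  live n9: ∅→∅

Conflict graph:
  b — {e,i,u}
  c — {i,u}
  d — {e,i,u}
  e — {b,d,i,u}
  i — {b,c,d,e,u}
  u — {b,c,d,e,i}

Registers:
  {b,e,i,u} pairwise interfere (4-clique) ⇒ χ ≥ 4
  4-colouring: r0={i}  r1={u}  r2={c,e}  r3={b,d}
  χ = 4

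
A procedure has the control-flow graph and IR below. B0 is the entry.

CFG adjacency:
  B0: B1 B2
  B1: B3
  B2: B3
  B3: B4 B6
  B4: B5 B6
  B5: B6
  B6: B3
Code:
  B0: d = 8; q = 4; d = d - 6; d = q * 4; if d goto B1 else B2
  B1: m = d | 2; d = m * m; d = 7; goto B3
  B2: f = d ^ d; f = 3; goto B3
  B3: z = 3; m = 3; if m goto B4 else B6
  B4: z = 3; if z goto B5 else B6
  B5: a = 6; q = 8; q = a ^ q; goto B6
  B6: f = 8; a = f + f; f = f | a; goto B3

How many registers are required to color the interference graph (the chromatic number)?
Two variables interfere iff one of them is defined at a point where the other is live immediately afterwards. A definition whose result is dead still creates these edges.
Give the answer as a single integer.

Answer: 2

Derivation:
def/use:
  B0: {d,q} / ∅
  B1: {d,m} / {d}
  B2: {f} / {d}
  B3: {m,z} / ∅
  B4: {z} / ∅
  B5: {a,q} / ∅
  B6: {a,f} / ∅

Backward fixpoint:
  B0: in=∅ out={d}
  B1: in={d} out=∅
  B2: in={d} out=∅
  B3: in=∅ out=∅
  B4: in=∅ out=∅
  B5: in=∅ out=∅
  B6: in=∅ out=∅

Conflict graph:
  a — {f,q}
  d — {q}
  f — {a}
  m — ∅
  q — {a,d}
  z — ∅

Colouring:
  clique {a,f} ⇒ need ≥ 2
  assign a→r0 d→r0 f→r1 m→r0 q→r1 z→r0 — no edge inside a register ⇒ χ ≤ 2
  χ = 2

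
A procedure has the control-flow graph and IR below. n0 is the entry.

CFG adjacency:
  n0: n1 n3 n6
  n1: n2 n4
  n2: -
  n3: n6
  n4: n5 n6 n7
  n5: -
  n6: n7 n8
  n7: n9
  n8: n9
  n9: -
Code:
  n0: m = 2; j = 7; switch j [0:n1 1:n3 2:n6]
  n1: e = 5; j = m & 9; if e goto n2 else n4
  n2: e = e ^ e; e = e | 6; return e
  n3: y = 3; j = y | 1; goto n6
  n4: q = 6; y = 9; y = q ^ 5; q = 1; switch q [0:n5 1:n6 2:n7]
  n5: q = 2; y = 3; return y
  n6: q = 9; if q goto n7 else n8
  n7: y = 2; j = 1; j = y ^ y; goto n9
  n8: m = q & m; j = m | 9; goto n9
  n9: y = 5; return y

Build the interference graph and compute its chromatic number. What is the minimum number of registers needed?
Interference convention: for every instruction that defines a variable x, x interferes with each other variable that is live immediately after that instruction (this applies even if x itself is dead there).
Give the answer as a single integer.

def/use:
  n0: def={j,m} ue=∅
  n1: def={e,j} ue={m}
  n2: def={e} ue={e}
  n3: def={j,y} ue=∅
  n4: def={q,y} ue=∅
  n5: def={q,y} ue=∅
  n6: def={q} ue=∅
  n7: def={j,y} ue=∅
  n8: def={j,m} ue={m,q}
  n9: def={y} ue=∅

Liveness:
  n0 li=∅ lo={m}
  n1 li={m} lo={e,m}
  n2 li={e} lo=∅
  n3 li={m} lo={m}
  n4 li={m} lo={m}
  n5 li=∅ lo=∅
  n6 li={m} lo={m,q}
  n7 li=∅ lo=∅
  n8 li={m,q} lo=∅
  n9 li=∅ lo=∅

Interference:
  e — {j,m}
  j — {e,m,y}
  m — {e,j,q,y}
  q — {m,y}
  y — {j,m,q}

Colouring:
  clique {e,j,m} ⇒ need ≥ 3
  3-colouring: r0={m}  r1={j,q}  r2={e,y}
  χ = 3

Answer: 3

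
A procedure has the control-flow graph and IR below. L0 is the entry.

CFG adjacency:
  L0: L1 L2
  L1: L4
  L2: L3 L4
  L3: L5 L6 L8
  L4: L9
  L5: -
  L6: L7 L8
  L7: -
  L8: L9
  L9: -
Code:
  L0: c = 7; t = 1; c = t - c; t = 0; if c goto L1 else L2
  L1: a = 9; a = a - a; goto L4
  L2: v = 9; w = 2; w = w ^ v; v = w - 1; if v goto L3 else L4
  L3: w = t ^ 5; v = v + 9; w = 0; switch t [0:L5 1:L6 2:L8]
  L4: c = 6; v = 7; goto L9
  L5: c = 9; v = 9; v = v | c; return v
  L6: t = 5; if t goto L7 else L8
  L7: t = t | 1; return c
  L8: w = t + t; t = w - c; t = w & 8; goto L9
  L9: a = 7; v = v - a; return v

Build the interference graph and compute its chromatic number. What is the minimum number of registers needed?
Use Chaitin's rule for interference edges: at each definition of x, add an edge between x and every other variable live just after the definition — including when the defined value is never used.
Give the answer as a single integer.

Per-block:
  L0: {c,t} / ∅
  L1: {a} / ∅
  L2: {v,w} / ∅
  L3: {v,w} / {t,v}
  L4: {c,v} / ∅
  L5: {c,v} / ∅
  L6: {t} / ∅
  L7: {t} / {c,t}
  L8: {t,w} / {c,t}
  L9: {a,v} / {v}

Live sets:
  L0 li=∅ lo={c,t}
  L1 li=∅ lo=∅
  L2 li={c,t} lo={c,t,v}
  L3 li={c,t,v} lo={c,t,v}
  L4 li=∅ lo={v}
  L5 li=∅ lo=∅
  L6 li={c,v} lo={c,t,v}
  L7 li={c,t} lo=∅
  L8 li={c,t,v} lo={v}
  L9 li={v} lo=∅

Conflict graph:
  a↔{v}
  c↔{t,v,w}
  t↔{c,v,w}
  v↔{a,c,t,w}
  w↔{c,t,v}

Colouring:
  lower bound: {c,t,v,w} mutually conflict ⇒ χ ≥ 4
  4-colouring: c0={v}  c1={a,c}  c2={t}  c3={w}
  χ = 4

Answer: 4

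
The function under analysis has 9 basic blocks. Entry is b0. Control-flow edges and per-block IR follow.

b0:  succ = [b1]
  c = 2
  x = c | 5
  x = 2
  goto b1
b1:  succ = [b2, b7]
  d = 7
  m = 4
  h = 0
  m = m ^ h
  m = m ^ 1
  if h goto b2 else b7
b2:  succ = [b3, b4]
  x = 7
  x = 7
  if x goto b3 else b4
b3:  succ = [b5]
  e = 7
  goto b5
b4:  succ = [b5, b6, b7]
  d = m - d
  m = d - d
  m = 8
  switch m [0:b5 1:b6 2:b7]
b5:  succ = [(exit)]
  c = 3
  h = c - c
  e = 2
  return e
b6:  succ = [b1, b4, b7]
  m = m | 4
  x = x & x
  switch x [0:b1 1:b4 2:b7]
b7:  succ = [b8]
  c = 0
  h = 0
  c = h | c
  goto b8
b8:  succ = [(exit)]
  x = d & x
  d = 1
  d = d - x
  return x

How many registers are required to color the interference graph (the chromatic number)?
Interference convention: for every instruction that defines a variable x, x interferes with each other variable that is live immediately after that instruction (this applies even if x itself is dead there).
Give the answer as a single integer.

Block summaries:
  b0: {c,x} / ∅
  b1: {d,h,m} / ∅
  b2: {x} / ∅
  b3: {e} / ∅
  b4: {d,m} / {d,m}
  b5: {c,e,h} / ∅
  b6: {m,x} / {m,x}
  b7: {c,h} / ∅
  b8: {d,x} / {d,x}

Backward fixpoint:
  b0: in=∅ out={x}
  b1: in={x} out={d,m,x}
  b2: in={d,m} out={d,m,x}
  b3: in=∅ out=∅
  b4: in={d,m,x} out={d,m,x}
  b5: in=∅ out=∅
  b6: in={d,m,x} out={d,m,x}
  b7: in={d,x} out={d,x}
  b8: in={d,x} out=∅

Interfere edges:
  c — {d,h,x}
  d — {c,h,m,x}
  e — ∅
  h — {c,d,m,x}
  m — {d,h,x}
  x — {c,d,h,m}

Registers:
  {c,d,h,x} pairwise interfere (4-clique) ⇒ χ ≥ 4
  assign c→r3 d→r0 e→r0 h→r1 m→r3 x→r2 — no edge inside a register ⇒ χ ≤ 4
  χ = 4

Answer: 4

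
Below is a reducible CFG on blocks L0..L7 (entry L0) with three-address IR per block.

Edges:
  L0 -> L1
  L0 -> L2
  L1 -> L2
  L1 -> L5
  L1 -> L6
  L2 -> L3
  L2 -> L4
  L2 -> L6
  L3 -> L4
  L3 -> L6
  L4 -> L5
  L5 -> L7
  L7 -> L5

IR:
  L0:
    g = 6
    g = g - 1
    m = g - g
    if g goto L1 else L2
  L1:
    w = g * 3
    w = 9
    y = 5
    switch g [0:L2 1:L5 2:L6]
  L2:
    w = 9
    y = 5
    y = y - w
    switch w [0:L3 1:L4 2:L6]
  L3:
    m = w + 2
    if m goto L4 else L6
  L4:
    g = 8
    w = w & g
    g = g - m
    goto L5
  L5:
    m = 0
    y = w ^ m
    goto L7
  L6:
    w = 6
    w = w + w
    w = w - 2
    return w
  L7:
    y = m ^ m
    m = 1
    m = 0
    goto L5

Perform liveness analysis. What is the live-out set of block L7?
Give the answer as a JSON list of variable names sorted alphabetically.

Answer: ["w"]

Derivation:
Block summaries:
  L0: def={g,m} ue=∅
  L1: def={w,y} ue={g}
  L2: def={w,y} ue=∅
  L3: def={m} ue={w}
  L4: def={g,w} ue={m,w}
  L5: def={m,y} ue={w}
  L6: def={w} ue=∅
  L7: def={m,y} ue={m}

Live sets:
  L0: in=∅ out={g,m}
  L1: in={g,m} out={m,w}
  L2: in={m} out={m,w}
  L3: in={w} out={m,w}
  L4: in={m,w} out={w}
  L5: in={w} out={m,w}
  L6: in=∅ out=∅
  L7: in={m,w} out={w}

live-out(L7) = ["w"]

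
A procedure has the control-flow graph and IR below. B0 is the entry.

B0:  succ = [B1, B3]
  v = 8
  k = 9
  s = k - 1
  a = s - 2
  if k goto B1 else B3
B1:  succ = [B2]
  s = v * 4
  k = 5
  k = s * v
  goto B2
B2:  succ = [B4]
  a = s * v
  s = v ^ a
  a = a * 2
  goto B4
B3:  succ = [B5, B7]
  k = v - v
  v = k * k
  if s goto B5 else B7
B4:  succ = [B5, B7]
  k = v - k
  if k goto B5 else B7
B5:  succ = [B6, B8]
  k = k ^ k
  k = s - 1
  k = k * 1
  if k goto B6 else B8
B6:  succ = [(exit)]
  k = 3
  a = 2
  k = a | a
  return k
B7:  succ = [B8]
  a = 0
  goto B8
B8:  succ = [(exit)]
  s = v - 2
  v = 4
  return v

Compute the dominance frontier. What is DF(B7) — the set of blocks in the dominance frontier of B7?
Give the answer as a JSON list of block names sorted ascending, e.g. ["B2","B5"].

Answer: ["B8"]

Analysis:
idom tree: B1←B0 B2←B1 B3←B0 B4←B2 B5←B0 B6←B5 B7←B0 B8←B0
Join-block Dom:
  B5: preds {B3,B4}: {B0,B3} ∩ {B0,B1,B2,B4} = {B0}; idom=B0
  B7: preds {B3,B4}: {B0,B3} ∩ {B0,B1,B2,B4} = {B0}; idom=B0
  B8: preds {B5,B7}: {B0,B5} ∩ {B0,B7} = {B0}; idom=B0

DF derivation:
  B5←B3: walk B3 to B0
  B5←B4: walk B4→B2→B1 to B0
  B7←B3: walk B3 to B0
  B7←B4: walk B4→B2→B1 to B0
  B8←B5: walk B5 to B0
  B8←B7: walk B7 to B0
  B0 → ∅
  B1 → {B5,B7}
  B2 → {B5,B7}
  B3 → {B5,B7}
  B4 → {B5,B7}
  B5 → {B8}
  B6 → ∅
  B7 → {B8}
  B8 → ∅

DF(B7) = ["B8"]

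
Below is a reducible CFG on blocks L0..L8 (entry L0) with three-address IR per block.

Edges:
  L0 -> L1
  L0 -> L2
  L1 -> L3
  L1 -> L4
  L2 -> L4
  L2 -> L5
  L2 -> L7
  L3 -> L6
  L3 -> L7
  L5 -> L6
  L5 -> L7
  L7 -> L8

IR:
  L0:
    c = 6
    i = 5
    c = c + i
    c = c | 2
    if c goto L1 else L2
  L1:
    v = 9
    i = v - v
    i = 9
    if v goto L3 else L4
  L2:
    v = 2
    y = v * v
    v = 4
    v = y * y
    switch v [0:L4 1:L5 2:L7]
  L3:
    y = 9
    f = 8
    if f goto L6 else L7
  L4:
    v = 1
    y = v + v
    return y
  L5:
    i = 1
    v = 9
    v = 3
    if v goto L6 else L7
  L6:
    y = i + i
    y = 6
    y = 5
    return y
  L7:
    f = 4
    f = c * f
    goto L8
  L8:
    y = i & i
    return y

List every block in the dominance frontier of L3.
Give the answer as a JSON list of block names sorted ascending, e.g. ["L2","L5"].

idom tree: L1←L0 L2←L0 L3←L1 L4←L0 L5←L2 L6←L0 L7←L0 L8←L7
Dom at joins:
  L4: preds {L1,L2}: {L0,L1} ∩ {L0,L2} = {L0}; idom=L0
  L6: preds {L3,L5}: {L0,L1,L3} ∩ {L0,L2,L5} = {L0}; idom=L0
  L7: preds {L2,L3,L5}: {L0,L2} ∩ {L0,L1,L3} ∩ {L0,L2,L5} = {L0}; idom=L0

Frontier:
  L4←L1: walk L1 to L0
  L4←L2: walk L2 to L0
  L6←L3: walk L3→L1 to L0
  L6←L5: walk L5→L2 to L0
  L7←L2: walk L2 to L0
  L7←L3: walk L3→L1 to L0
  L7←L5: walk L5→L2 to L0
  L0: DF=∅
  L1: DF={L4,L6,L7}
  L2: DF={L4,L6,L7}
  L3: DF={L6,L7}
  L4: DF=∅
  L5: DF={L6,L7}
  L6: DF=∅
  L7: DF=∅
  L8: DF=∅

DF(L3) = ["L6", "L7"]

Answer: ["L6", "L7"]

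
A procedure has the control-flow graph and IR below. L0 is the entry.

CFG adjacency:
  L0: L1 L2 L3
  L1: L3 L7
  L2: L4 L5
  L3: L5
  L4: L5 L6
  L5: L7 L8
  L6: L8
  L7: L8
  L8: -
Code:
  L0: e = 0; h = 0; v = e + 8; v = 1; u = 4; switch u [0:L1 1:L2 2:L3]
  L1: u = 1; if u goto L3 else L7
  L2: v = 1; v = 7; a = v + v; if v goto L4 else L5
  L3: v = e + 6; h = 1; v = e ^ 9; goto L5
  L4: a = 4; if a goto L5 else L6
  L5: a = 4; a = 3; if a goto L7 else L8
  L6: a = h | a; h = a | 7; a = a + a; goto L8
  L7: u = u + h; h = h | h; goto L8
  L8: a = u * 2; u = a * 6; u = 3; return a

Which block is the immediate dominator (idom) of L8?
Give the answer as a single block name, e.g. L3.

Answer: L0

Working:
idom tree: L1←L0 L2←L0 L3←L0 L4←L2 L5←L0 L6←L4 L7←L0 L8←L0
Dom∩ at merges:
  L3: preds {L0,L1}: {L0} ∩ {L0,L1} = {L0}; idom=L0
  L5: preds {L2,L3,L4}: {L0,L2} ∩ {L0,L3} ∩ {L0,L2,L4} = {L0}; idom=L0
  L7: preds {L1,L5}: {L0,L1} ∩ {L0,L5} = {L0}; idom=L0
  L8: preds {L5,L6,L7}: {L0,L5} ∩ {L0,L2,L4,L6} ∩ {L0,L7} = {L0}; idom=L0

idom(L8) = L0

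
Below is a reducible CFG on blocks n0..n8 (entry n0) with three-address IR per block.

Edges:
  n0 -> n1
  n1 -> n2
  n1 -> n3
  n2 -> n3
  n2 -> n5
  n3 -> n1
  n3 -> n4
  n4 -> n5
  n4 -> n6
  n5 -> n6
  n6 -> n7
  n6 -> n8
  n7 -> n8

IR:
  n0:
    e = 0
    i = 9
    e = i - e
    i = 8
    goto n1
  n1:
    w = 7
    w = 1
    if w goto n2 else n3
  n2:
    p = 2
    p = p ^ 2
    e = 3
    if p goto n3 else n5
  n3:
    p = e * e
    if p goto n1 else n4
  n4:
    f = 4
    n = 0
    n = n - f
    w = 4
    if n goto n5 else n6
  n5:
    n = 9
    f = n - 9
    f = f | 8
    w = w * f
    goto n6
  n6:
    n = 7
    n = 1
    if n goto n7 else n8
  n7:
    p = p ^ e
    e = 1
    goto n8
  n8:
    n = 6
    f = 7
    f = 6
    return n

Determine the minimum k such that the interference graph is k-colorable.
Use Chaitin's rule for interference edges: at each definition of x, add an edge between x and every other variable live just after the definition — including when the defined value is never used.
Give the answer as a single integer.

Answer: 5

Working:
Block summaries:
  n0: {e,i} / ∅
  n1: {w} / ∅
  n2: {e,p} / ∅
  n3: {p} / {e}
  n4: {f,n,w} / ∅
  n5: {f,n,w} / {w}
  n6: {n} / ∅
  n7: {e,p} / {e,p}
  n8: {f,n} / ∅

Backward fixpoint:
  live n0: ∅→{e}
  live n1: {e}→{e,w}
  live n2: {w}→{e,p,w}
  live n3: {e}→{e,p}
  live n4: {e,p}→{e,p,w}
  live n5: {e,p,w}→{e,p}
  live n6: {e,p}→{e,p}
  live n7: {e,p}→∅
  live n8: ∅→∅

Interfere edges:
  e: {f,i,n,p,w}
  f: {e,n,p,w}
  i: {e}
  n: {e,f,p,w}
  p: {e,f,n,w}
  w: {e,f,n,p}

Registers:
  {e,f,n,p,w} pairwise interfere (5-clique) ⇒ χ ≥ 5
  assign e→r0 f→r1 i→r1 n→r2 p→r3 w→r4 — no edge inside a register ⇒ χ ≤ 5
  χ = 5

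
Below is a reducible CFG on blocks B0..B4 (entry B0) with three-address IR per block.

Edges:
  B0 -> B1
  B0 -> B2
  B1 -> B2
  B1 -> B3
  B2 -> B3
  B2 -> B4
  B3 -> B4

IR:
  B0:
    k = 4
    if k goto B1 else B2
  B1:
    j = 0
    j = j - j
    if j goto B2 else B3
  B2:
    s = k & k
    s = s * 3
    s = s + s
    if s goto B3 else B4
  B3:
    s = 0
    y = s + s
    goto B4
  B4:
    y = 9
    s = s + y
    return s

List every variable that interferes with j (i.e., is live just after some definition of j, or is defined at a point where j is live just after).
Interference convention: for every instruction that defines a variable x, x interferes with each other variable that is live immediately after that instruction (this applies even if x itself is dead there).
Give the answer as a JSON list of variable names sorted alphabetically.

Block summaries:
  B0: {k} / ∅
  B1: {j} / ∅
  B2: {s} / {k}
  B3: {s,y} / ∅
  B4: {s,y} / {s}

Backward fixpoint:
  B0 li=∅ lo={k}
  B1 li={k} lo={k}
  B2 li={k} lo={s}
  B3 li=∅ lo={s}
  B4 li={s} lo=∅

Interfere edges:
  j↔{k}
  k↔{j}
  s↔{y}
  y↔{s}

N(j) = ["k"]

Answer: ["k"]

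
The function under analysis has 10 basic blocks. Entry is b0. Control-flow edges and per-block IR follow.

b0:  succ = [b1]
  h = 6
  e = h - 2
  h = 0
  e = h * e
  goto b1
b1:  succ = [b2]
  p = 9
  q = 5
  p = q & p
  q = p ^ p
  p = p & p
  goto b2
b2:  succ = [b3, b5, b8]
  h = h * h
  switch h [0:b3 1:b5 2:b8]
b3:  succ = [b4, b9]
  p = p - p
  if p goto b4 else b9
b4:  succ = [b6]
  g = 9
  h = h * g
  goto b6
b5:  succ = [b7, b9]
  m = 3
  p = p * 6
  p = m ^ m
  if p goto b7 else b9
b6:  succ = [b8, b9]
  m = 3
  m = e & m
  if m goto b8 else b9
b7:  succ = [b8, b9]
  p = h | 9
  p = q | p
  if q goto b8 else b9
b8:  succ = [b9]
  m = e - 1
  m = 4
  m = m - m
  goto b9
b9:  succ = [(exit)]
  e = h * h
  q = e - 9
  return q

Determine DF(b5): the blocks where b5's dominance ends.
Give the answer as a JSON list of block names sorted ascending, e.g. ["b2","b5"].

Answer: ["b8", "b9"]

Derivation:
idom tree: b1←b0 b2←b1 b3←b2 b4←b3 b5←b2 b6←b4 b7←b5 b8←b2 b9←b2
Dom at joins:
  b8: preds {b2,b6,b7}: {b0,b1,b2} ∩ {b0,b1,b2,b3,b4,b6} ∩ {b0,b1,b2,b5,b7} = {b0,b1,b2}; idom=b2
  b9: preds {b3,b5,b6,b7,b8}: {b0,b1,b2,b3} ∩ {b0,b1,b2,b5} ∩ {b0,b1,b2,b3,b4,b6} ∩ {b0,b1,b2,b5,b7} ∩ {b0,b1,b2,b8} = {b0,b1,b2}; idom=b2

DF walk-up:
  join b8 pred b2: · stop@b2
  join b8 pred b6: b6→b4→b3 stop@b2
  join b8 pred b7: b7→b5 stop@b2
  join b9 pred b3: b3 stop@b2
  join b9 pred b5: b5 stop@b2
  join b9 pred b6: b6→b4→b3 stop@b2
  join b9 pred b7: b7→b5 stop@b2
  join b9 pred b8: b8 stop@b2
  b0 → ∅
  b1 → ∅
  b2 → ∅
  b3 → {b8,b9}
  b4 → {b8,b9}
  b5 → {b8,b9}
  b6 → {b8,b9}
  b7 → {b8,b9}
  b8 → {b9}
  b9 → ∅

DF(b5) = ["b8", "b9"]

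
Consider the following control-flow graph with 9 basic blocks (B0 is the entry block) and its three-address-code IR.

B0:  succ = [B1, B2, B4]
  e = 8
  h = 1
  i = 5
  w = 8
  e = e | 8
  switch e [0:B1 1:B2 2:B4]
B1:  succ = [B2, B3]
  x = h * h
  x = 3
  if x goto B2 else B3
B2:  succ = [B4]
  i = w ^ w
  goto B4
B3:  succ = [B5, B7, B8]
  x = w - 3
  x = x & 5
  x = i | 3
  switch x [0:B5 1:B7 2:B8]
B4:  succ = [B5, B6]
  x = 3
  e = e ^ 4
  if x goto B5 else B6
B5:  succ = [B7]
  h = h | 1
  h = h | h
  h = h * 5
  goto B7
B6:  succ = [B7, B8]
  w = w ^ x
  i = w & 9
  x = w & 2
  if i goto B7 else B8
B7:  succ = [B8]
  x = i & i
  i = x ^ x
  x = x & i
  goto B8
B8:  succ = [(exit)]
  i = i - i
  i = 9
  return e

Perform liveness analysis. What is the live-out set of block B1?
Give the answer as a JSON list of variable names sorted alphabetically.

Answer: ["e", "h", "i", "w"]

Working:
Per-block:
  B0 def {e,h,i,w} use ∅
  B1 def {x} use {h}
  B2 def {i} use {w}
  B3 def {x} use {i,w}
  B4 def {e,x} use {e}
  B5 def {h} use {h}
  B6 def {i,w,x} use {w,x}
  B7 def {i,x} use {i}
  B8 def {i} use {e,i}

Backward fixpoint:
  B0 li=∅ lo={e,h,i,w}
  B1 li={e,h,i,w} lo={e,h,i,w}
  B2 li={e,h,w} lo={e,h,i,w}
  B3 li={e,h,i,w} lo={e,h,i}
  B4 li={e,h,i,w} lo={e,h,i,w,x}
  B5 li={e,h,i} lo={e,i}
  B6 li={e,w,x} lo={e,i}
  B7 li={e,i} lo={e,i}
  B8 li={e,i} lo=∅

live-out(B1) = ["e", "h", "i", "w"]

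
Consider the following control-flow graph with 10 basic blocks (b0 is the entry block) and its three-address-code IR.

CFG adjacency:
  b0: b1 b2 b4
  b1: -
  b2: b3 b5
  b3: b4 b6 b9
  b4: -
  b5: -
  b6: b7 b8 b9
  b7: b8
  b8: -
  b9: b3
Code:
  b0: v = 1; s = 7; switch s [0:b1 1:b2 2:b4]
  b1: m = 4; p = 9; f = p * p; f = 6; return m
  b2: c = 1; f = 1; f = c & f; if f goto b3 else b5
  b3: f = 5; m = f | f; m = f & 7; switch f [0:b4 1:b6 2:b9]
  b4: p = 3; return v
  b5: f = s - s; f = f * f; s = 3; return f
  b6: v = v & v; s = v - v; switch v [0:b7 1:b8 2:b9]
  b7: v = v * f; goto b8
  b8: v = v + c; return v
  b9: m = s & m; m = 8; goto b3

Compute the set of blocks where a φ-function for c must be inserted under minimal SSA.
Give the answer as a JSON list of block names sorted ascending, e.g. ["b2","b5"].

Answer: ["b4"]

Derivation:
idom tree: b1←b0 b2←b0 b3←b2 b4←b0 b5←b2 b6←b3 b7←b6 b8←b6 b9←b3
Dom at joins:
  b3: preds {b2,b9}: {b0,b2} ∩ {b0,b2,b3,b9} = {b0,b2}; idom=b2
  b4: preds {b0,b3}: {b0} ∩ {b0,b2,b3} = {b0}; idom=b0
  b8: preds {b6,b7}: {b0,b2,b3,b6} ∩ {b0,b2,b3,b6,b7} = {b0,b2,b3,b6}; idom=b6
  b9: preds {b3,b6}: {b0,b2,b3} ∩ {b0,b2,b3,b6} = {b0,b2,b3}; idom=b3

DF walk-up:
  b3←b2: walk · to b2
  b3←b9: walk b9→b3 to b2
  b4←b0: walk · to b0
  b4←b3: walk b3→b2 to b0
  b8←b6: walk · to b6
  b8←b7: walk b7 to b6
  b9←b3: walk · to b3
  b9←b6: walk b6 to b3
  b0: DF=∅
  b1: DF=∅
  b2: DF={b4}
  b3: DF={b3,b4}
  b4: DF=∅
  b5: DF=∅
  b6: DF={b9}
  b7: DF={b8}
  b8: DF=∅
  b9: DF={b3}

φ for c: defs {b2}
  DF⁺ = {b4}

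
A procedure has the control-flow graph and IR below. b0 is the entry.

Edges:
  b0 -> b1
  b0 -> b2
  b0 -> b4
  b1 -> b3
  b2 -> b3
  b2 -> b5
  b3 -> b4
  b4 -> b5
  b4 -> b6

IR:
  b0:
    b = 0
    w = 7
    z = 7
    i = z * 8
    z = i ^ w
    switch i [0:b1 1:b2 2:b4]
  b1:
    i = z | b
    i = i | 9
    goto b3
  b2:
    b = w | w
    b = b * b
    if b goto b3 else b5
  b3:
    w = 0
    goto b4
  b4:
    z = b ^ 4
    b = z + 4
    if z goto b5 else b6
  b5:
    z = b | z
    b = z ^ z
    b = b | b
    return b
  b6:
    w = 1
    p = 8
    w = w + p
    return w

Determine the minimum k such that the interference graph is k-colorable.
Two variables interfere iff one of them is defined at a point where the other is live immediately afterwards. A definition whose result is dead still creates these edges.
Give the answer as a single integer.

Per-block:
  b0: {b,i,w,z} / ∅
  b1: {i} / {b,z}
  b2: {b} / {w}
  b3: {w} / ∅
  b4: {b,z} / {b}
  b5: {b,z} / {b,z}
  b6: {p,w} / ∅

Live sets:
  live b0: ∅→{b,w,z}
  live b1: {b,z}→{b}
  live b2: {w,z}→{b,z}
  live b3: {b}→{b}
  live b4: {b}→{b,z}
  live b5: {b,z}→∅
  live b6: ∅→∅

Interference:
  b↔{i,w,z}
  i↔{b,w,z}
  p↔{w}
  w↔{b,i,p,z}
  z↔{b,i,w}

Chromatic number:
  {b,i,w,z} pairwise interfere (4-clique) ⇒ χ ≥ 4
  assign b→c1 i→c2 p→c1 w→c0 z→c3 — no edge inside a register ⇒ χ ≤ 4
  χ = 4

Answer: 4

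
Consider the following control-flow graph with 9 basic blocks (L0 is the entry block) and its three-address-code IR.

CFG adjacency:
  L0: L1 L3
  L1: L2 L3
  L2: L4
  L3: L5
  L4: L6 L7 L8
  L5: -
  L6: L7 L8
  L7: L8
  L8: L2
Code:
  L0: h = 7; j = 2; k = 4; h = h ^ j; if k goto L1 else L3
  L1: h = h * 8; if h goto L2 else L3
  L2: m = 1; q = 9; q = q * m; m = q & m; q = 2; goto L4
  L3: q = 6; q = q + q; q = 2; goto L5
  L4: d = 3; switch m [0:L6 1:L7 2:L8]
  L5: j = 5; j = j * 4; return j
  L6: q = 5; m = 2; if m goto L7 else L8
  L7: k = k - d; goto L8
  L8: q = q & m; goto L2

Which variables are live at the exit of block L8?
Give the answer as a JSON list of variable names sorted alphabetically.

Answer: ["k"]

Working:
Per-block:
  L0: def={h,j,k} ue=∅
  L1: def={h} ue={h}
  L2: def={m,q} ue=∅
  L3: def={q} ue=∅
  L4: def={d} ue={m}
  L5: def={j} ue=∅
  L6: def={m,q} ue=∅
  L7: def={k} ue={d,k}
  L8: def={q} ue={m,q}

Live sets:
  live L0: ∅→{h,k}
  live L1: {h,k}→{k}
  live L2: {k}→{k,m,q}
  live L3: ∅→∅
  live L4: {k,m,q}→{d,k,m,q}
  live L5: ∅→∅
  live L6: {d,k}→{d,k,m,q}
  live L7: {d,k,m,q}→{k,m,q}
  live L8: {k,m,q}→{k}

live-out(L8) = ["k"]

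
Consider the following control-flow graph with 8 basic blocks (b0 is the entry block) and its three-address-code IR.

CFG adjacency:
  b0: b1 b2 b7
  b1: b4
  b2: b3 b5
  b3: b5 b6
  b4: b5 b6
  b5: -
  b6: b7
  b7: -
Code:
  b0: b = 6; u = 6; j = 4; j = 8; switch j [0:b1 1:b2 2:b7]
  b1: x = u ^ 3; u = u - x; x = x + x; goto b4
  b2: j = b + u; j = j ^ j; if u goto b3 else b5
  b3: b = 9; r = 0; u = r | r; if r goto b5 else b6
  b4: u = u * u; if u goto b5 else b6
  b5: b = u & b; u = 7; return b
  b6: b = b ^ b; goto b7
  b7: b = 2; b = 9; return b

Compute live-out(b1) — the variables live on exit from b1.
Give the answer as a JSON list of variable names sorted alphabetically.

Block summaries:
  b0 def {b,j,u} use ∅
  b1 def {u,x} use {u}
  b2 def {j} use {b,u}
  b3 def {b,r,u} use ∅
  b4 def {u} use {u}
  b5 def {b,u} use {b,u}
  b6 def {b} use {b}
  b7 def {b} use ∅

Liveness:
  live b0: ∅→{b,u}
  live b1: {b,u}→{b,u}
  live b2: {b,u}→{b,u}
  live b3: ∅→{b,u}
  live b4: {b,u}→{b,u}
  live b5: {b,u}→∅
  live b6: {b}→∅
  live b7: ∅→∅

live-out(b1) = ["b", "u"]

Answer: ["b", "u"]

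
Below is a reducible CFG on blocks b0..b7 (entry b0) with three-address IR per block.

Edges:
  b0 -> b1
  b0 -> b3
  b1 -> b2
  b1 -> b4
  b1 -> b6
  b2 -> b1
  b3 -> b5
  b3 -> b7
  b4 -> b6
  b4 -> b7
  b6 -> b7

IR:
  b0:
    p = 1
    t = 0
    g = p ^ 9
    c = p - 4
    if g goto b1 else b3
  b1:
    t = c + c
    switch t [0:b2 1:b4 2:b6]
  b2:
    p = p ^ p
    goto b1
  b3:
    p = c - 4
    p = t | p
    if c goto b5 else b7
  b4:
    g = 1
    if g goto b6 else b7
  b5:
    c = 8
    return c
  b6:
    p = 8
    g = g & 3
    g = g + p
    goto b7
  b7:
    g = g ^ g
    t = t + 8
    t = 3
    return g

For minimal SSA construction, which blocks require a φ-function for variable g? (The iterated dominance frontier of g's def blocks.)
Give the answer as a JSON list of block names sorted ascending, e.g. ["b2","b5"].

idom tree: b1←b0 b2←b1 b3←b0 b4←b1 b5←b3 b6←b1 b7←b0
Dom at joins:
  b1: preds {b0,b2}: {b0} ∩ {b0,b1,b2} = {b0}; idom=b0
  b6: preds {b1,b4}: {b0,b1} ∩ {b0,b1,b4} = {b0,b1}; idom=b1
  b7: preds {b3,b4,b6}: {b0,b3} ∩ {b0,b1,b4} ∩ {b0,b1,b6} = {b0}; idom=b0

DF walk-up:
  b1←b0: walk · to b0
  b1←b2: walk b2→b1 to b0
  b6←b1: walk · to b1
  b6←b4: walk b4 to b1
  b7←b3: walk b3 to b0
  b7←b4: walk b4→b1 to b0
  b7←b6: walk b6→b1 to b0
  b0: DF=∅
  b1: DF={b1,b7}
  b2: DF={b1}
  b3: DF={b7}
  b4: DF={b6,b7}
  b5: DF=∅
  b6: DF={b7}
  b7: DF=∅

φ for g: defs {b0,b4,b6,b7}
  DF⁺ = {b6,b7}

Answer: ["b6", "b7"]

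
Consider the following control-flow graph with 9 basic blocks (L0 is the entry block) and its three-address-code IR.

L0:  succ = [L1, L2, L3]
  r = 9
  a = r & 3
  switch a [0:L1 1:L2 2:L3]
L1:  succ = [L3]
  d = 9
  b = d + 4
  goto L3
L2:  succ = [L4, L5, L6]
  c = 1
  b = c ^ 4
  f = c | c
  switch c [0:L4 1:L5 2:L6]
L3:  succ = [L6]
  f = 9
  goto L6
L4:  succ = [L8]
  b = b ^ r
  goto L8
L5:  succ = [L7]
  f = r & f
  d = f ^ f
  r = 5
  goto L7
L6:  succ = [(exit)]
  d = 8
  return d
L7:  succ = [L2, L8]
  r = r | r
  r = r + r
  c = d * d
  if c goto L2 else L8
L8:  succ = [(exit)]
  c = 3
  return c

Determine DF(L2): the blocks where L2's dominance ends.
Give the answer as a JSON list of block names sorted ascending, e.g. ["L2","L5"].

Answer: ["L2", "L6"]

Working:
idom tree: L1←L0 L2←L0 L3←L0 L4←L2 L5←L2 L6←L0 L7←L5 L8←L2
Dom at joins:
  L2: preds {L0,L7}: {L0} ∩ {L0,L2,L5,L7} = {L0}; idom=L0
  L3: preds {L0,L1}: {L0} ∩ {L0,L1} = {L0}; idom=L0
  L6: preds {L2,L3}: {L0,L2} ∩ {L0,L3} = {L0}; idom=L0
  L8: preds {L4,L7}: {L0,L2,L4} ∩ {L0,L2,L5,L7} = {L0,L2}; idom=L2

Frontier:
  L2←L0: walk · to L0
  L2←L7: walk L7→L5→L2 to L0
  L3←L0: walk · to L0
  L3←L1: walk L1 to L0
  L6←L2: walk L2 to L0
  L6←L3: walk L3 to L0
  L8←L4: walk L4 to L2
  L8←L7: walk L7→L5 to L2
  DF(L0)=∅
  DF(L1)={L3}
  DF(L2)={L2,L6}
  DF(L3)={L6}
  DF(L4)={L8}
  DF(L5)={L2,L8}
  DF(L6)=∅
  DF(L7)={L2,L8}
  DF(L8)=∅

DF(L2) = ["L2", "L6"]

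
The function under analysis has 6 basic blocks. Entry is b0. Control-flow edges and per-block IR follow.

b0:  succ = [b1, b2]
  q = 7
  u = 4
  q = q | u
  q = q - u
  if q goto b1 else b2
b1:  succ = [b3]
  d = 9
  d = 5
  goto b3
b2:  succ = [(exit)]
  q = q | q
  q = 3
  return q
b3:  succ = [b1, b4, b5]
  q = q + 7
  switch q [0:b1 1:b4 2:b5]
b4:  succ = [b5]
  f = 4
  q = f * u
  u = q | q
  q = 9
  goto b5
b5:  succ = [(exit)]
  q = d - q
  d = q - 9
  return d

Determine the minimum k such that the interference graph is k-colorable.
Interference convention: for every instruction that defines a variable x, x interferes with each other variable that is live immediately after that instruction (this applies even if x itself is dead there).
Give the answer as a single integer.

Answer: 3

Derivation:
Per-block:
  b0: def={q,u} ue=∅
  b1: def={d} ue=∅
  b2: def={q} ue={q}
  b3: def={q} ue={q}
  b4: def={f,q,u} ue={u}
  b5: def={d,q} ue={d,q}

Backward fixpoint:
  b0 li=∅ lo={q,u}
  b1 li={q,u} lo={d,q,u}
  b2 li={q} lo=∅
  b3 li={d,q,u} lo={d,q,u}
  b4 li={d,u} lo={d,q}
  b5 li={d,q} lo=∅

Conflict graph:
  d↔{f,q,u}
  f↔{d,u}
  q↔{d,u}
  u↔{d,f,q}

Chromatic number:
  clique {d,f,u} ⇒ need ≥ 3
  assign d→c0 f→c2 q→c2 u→c1 — no edge inside a register ⇒ χ ≤ 3
  χ = 3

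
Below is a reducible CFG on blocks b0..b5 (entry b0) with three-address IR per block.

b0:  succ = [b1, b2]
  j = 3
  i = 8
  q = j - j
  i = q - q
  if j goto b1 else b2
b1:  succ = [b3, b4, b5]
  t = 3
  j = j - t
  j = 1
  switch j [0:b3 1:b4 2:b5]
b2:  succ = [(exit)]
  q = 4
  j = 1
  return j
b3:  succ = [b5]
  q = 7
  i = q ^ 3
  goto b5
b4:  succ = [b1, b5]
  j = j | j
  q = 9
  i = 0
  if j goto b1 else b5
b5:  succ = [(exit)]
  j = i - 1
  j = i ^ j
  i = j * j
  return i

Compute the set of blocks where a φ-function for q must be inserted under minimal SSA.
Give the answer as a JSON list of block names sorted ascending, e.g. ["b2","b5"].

idom tree: b1←b0 b2←b0 b3←b1 b4←b1 b5←b1
Dom at joins:
  b1: preds {b0,b4}: {b0} ∩ {b0,b1,b4} = {b0}; idom=b0
  b5: preds {b1,b3,b4}: {b0,b1} ∩ {b0,b1,b3} ∩ {b0,b1,b4} = {b0,b1}; idom=b1

Frontier:
  join b1 pred b0: · stop@b0
  join b1 pred b4: b4→b1 stop@b0
  join b5 pred b1: · stop@b1
  join b5 pred b3: b3 stop@b1
  join b5 pred b4: b4 stop@b1
  b0 → ∅
  b1 → {b1}
  b2 → ∅
  b3 → {b5}
  b4 → {b1,b5}
  b5 → ∅

φ for q: defs {b0,b2,b3,b4}
  DF⁺ = {b1,b5}

Answer: ["b1", "b5"]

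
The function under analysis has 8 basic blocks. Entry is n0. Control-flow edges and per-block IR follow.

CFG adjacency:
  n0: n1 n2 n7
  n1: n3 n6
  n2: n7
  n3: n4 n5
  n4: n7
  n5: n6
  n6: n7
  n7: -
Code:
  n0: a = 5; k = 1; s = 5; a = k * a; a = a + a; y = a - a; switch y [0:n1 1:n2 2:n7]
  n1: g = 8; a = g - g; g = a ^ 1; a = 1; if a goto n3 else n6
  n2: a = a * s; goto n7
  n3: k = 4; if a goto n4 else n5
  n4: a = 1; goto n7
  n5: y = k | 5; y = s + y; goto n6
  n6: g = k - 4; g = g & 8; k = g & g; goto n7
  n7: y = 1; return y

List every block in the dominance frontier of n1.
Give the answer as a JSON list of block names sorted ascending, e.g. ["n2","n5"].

Answer: ["n7"]

Analysis:
idom tree: n1←n0 n2←n0 n3←n1 n4←n3 n5←n3 n6←n1 n7←n0
Join-block Dom:
  n6: preds {n1,n5}: {n0,n1} ∩ {n0,n1,n3,n5} = {n0,n1}; idom=n1
  n7: preds {n0,n2,n4,n6}: {n0} ∩ {n0,n2} ∩ {n0,n1,n3,n4} ∩ {n0,n1,n6} = {n0}; idom=n0

DF walk-up:
  join n6 pred n1: · stop@n1
  join n6 pred n5: n5→n3 stop@n1
  join n7 pred n0: · stop@n0
  join n7 pred n2: n2 stop@n0
  join n7 pred n4: n4→n3→n1 stop@n0
  join n7 pred n6: n6→n1 stop@n0
  n0: DF=∅
  n1: DF={n7}
  n2: DF={n7}
  n3: DF={n6,n7}
  n4: DF={n7}
  n5: DF={n6}
  n6: DF={n7}
  n7: DF=∅

DF(n1) = ["n7"]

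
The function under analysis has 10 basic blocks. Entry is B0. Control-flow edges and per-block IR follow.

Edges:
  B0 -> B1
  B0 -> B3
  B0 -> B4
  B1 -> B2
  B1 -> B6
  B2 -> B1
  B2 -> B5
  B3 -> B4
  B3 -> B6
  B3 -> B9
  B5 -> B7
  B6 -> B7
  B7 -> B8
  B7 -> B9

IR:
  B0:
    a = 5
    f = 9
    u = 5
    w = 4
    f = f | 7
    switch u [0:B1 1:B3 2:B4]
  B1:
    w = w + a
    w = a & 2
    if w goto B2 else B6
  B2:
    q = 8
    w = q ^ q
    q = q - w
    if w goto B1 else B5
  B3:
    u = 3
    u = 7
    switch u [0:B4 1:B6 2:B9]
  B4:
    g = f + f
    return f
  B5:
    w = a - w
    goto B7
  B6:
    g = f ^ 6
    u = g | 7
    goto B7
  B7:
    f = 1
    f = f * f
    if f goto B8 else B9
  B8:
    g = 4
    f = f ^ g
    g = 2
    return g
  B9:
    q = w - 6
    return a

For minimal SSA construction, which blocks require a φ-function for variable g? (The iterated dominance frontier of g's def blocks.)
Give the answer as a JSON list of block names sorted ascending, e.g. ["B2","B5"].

Answer: ["B7", "B9"]

Derivation:
idom tree: B1←B0 B2←B1 B3←B0 B4←B0 B5←B2 B6←B0 B7←B0 B8←B7 B9←B0
Dom at joins:
  B1: preds {B0,B2}: {B0} ∩ {B0,B1,B2} = {B0}; idom=B0
  B4: preds {B0,B3}: {B0} ∩ {B0,B3} = {B0}; idom=B0
  B6: preds {B1,B3}: {B0,B1} ∩ {B0,B3} = {B0}; idom=B0
  B7: preds {B5,B6}: {B0,B1,B2,B5} ∩ {B0,B6} = {B0}; idom=B0
  B9: preds {B3,B7}: {B0,B3} ∩ {B0,B7} = {B0}; idom=B0

DF walk-up:
  join B1 pred B0: · stop@B0
  join B1 pred B2: B2→B1 stop@B0
  join B4 pred B0: · stop@B0
  join B4 pred B3: B3 stop@B0
  join B6 pred B1: B1 stop@B0
  join B6 pred B3: B3 stop@B0
  join B7 pred B5: B5→B2→B1 stop@B0
  join B7 pred B6: B6 stop@B0
  join B9 pred B3: B3 stop@B0
  join B9 pred B7: B7 stop@B0
  B0 → ∅
  B1 → {B1,B6,B7}
  B2 → {B1,B7}
  B3 → {B4,B6,B9}
  B4 → ∅
  B5 → {B7}
  B6 → {B7}
  B7 → {B9}
  B8 → ∅
  B9 → ∅

φ for g: defs {B4,B6,B8}
  DF⁺ = {B7,B9}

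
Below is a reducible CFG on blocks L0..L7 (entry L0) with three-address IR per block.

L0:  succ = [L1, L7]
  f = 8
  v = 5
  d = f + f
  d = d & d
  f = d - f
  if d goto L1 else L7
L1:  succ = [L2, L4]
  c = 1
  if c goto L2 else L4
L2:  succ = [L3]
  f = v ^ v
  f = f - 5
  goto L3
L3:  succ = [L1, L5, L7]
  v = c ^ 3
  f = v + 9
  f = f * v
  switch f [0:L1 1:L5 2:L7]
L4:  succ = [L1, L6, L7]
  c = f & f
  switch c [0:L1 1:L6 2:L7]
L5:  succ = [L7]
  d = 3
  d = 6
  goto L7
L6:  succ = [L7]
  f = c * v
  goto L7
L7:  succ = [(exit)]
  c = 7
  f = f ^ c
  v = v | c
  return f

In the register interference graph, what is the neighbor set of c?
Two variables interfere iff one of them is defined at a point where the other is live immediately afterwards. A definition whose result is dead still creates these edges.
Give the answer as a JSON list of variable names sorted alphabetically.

def/use:
  L0: def={d,f,v} ue=∅
  L1: def={c} ue=∅
  L2: def={f} ue={v}
  L3: def={f,v} ue={c}
  L4: def={c} ue={f}
  L5: def={d} ue=∅
  L6: def={f} ue={c,v}
  L7: def={c,f,v} ue={f,v}

Backward fixpoint:
  L0: in=∅ out={f,v}
  L1: in={f,v} out={c,f,v}
  L2: in={c,v} out={c}
  L3: in={c} out={f,v}
  L4: in={f,v} out={c,f,v}
  L5: in={f,v} out={f,v}
  L6: in={c,v} out={f,v}
  L7: in={f,v} out=∅

Interfere edges:
  c — {f,v}
  d — {f,v}
  f — {c,d,v}
  v — {c,d,f}

N(c) = ["f", "v"]

Answer: ["f", "v"]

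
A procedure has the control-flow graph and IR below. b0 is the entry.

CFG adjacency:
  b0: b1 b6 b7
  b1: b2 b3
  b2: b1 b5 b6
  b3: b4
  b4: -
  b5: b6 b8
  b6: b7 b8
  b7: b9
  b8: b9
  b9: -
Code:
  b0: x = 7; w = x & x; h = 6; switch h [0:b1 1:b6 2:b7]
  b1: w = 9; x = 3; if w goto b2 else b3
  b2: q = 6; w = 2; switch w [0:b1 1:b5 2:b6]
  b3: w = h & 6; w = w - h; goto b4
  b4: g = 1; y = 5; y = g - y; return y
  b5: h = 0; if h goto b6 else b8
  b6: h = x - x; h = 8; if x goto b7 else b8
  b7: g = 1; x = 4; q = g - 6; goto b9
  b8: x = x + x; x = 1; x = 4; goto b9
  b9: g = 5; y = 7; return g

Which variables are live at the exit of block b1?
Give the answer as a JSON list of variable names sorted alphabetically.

Answer: ["h", "x"]

Analysis:
def/use:
  b0 def {h,w,x} use ∅
  b1 def {w,x} use ∅
  b2 def {q,w} use ∅
  b3 def {w} use {h}
  b4 def {g,y} use ∅
  b5 def {h} use ∅
  b6 def {h} use {x}
  b7 def {g,q,x} use ∅
  b8 def {x} use {x}
  b9 def {g,y} use ∅

Backward fixpoint:
  b0: in=∅ out={h,x}
  b1: in={h} out={h,x}
  b2: in={h,x} out={h,x}
  b3: in={h} out=∅
  b4: in=∅ out=∅
  b5: in={x} out={x}
  b6: in={x} out={x}
  b7: in=∅ out=∅
  b8: in={x} out=∅
  b9: in=∅ out=∅

live-out(b1) = ["h", "x"]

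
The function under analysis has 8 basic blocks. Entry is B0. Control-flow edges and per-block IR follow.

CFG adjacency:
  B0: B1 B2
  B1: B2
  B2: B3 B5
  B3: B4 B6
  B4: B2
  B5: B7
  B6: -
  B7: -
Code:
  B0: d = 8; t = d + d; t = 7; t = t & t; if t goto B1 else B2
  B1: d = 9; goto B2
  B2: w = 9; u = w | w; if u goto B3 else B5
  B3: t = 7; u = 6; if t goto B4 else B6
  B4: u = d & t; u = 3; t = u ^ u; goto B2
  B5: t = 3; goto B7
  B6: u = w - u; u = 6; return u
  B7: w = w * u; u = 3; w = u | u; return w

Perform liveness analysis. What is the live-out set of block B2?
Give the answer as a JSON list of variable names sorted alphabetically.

Block summaries:
  B0: {d,t} / ∅
  B1: {d} / ∅
  B2: {u,w} / ∅
  B3: {t,u} / ∅
  B4: {t,u} / {d,t}
  B5: {t} / ∅
  B6: {u} / {u,w}
  B7: {u,w} / {u,w}

Liveness:
  B0: in=∅ out={d}
  B1: in=∅ out={d}
  B2: in={d} out={d,u,w}
  B3: in={d,w} out={d,t,u,w}
  B4: in={d,t} out={d}
  B5: in={u,w} out={u,w}
  B6: in={u,w} out=∅
  B7: in={u,w} out=∅

live-out(B2) = ["d", "u", "w"]

Answer: ["d", "u", "w"]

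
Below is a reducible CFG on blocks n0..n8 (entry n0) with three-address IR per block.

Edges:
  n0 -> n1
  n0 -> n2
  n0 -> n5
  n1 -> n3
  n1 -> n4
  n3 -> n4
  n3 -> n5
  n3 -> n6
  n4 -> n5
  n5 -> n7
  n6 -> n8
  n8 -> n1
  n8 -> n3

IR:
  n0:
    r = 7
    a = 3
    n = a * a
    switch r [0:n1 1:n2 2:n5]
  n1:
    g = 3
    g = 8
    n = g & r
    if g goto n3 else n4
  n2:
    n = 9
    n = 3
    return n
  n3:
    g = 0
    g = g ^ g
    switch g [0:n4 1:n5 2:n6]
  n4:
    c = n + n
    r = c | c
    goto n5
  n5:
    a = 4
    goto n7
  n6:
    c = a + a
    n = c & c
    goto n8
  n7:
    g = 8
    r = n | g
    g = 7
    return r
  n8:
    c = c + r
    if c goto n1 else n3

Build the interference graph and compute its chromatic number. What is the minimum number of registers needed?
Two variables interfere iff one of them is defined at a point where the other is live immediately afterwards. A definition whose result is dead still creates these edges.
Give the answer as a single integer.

Block summaries:
  n0 def {a,n,r} use ∅
  n1 def {g,n} use {r}
  n2 def {n} use ∅
  n3 def {g} use ∅
  n4 def {c,r} use {n}
  n5 def {a} use ∅
  n6 def {c,n} use {a}
  n7 def {g,r} use {n}
  n8 def {c} use {c,r}

Live sets:
  n0 li=∅ lo={a,n,r}
  n1 li={a,r} lo={a,n,r}
  n2 li=∅ lo=∅
  n3 li={a,n,r} lo={a,n,r}
  n4 li={n} lo={n}
  n5 li={n} lo={n}
  n6 li={a,r} lo={a,c,n,r}
  n7 li={n} lo=∅
  n8 li={a,c,n,r} lo={a,n,r}

Conflict graph:
  a↔{c,g,n,r}
  c↔{a,n,r}
  g↔{a,n,r}
  n↔{a,c,g,r}
  r↔{a,c,g,n}

Colouring:
  lower bound: {a,c,n,r} mutually conflict ⇒ χ ≥ 4
  assign a→c0 c→c3 g→c3 n→c1 r→c2 — no edge inside a register ⇒ χ ≤ 4
  χ = 4

Answer: 4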